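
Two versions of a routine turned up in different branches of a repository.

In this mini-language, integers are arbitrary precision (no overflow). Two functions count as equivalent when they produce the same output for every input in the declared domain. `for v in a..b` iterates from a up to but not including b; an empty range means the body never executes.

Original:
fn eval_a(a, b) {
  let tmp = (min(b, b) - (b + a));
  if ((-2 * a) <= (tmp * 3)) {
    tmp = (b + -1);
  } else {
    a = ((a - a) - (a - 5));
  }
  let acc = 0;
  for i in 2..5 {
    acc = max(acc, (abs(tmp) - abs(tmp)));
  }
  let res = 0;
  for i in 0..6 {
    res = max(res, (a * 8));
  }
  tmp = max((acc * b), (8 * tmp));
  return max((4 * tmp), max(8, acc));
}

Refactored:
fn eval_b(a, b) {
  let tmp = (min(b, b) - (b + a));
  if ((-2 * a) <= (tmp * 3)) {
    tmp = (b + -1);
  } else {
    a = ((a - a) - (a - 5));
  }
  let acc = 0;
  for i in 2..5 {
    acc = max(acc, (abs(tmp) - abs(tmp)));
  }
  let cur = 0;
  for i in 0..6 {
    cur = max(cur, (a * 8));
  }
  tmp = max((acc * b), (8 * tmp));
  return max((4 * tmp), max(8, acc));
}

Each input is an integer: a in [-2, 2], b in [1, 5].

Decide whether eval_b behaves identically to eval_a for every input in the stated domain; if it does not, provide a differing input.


The two are interchangeable: local variable names differ, and every declared input agrees.
One worked example (a=-2, b=1) — eval_a: tmp=2, then ((-2 * a) <= (tmp * 3)) is true, then tmp=0, then acc=0, then (i=2), then acc=0, then (i=3), then acc=0, then (i=4), then acc=0, then res=0, then (i=0), then res=0, then (i=1), then res=0, then (i=2), then res=0, then (i=3), then res=0, then (i=4), then res=0, then (i=5), then res=0, then tmp=0, then returns 8; eval_b: tmp=2, then ((-2 * a) <= (tmp * 3)) is true, then tmp=0, then acc=0, then (i=2), then acc=0, then (i=3), then acc=0, then (i=4), then acc=0, then cur=0, then (i=0), then cur=0, then (i=1), then cur=0, then (i=2), then cur=0, then (i=3), then cur=0, then (i=4), then cur=0, then (i=5), then cur=0, then tmp=0, then returns 8; agreement on 8.
Every one of the 25 inputs gives matching results.
verdict: equivalent


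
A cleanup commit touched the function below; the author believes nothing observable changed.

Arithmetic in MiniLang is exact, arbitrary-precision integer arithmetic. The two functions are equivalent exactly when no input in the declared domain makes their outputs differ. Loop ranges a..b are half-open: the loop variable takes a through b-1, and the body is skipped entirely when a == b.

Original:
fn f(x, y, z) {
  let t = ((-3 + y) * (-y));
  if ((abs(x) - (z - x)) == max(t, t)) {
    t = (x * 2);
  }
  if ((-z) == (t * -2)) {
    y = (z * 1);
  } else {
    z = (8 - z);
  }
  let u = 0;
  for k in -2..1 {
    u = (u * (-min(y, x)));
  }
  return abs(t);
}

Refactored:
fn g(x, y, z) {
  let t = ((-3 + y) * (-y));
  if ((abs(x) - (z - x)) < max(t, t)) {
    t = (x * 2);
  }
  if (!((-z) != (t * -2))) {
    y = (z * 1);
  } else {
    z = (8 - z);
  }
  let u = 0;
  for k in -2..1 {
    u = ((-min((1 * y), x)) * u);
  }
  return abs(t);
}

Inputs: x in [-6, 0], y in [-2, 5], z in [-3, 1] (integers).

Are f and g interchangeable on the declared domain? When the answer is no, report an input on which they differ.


Input x=-6, y=0, z=0: 12 from f versus 0 from g.
verdict: not equivalent; witness: x=-6, y=0, z=0


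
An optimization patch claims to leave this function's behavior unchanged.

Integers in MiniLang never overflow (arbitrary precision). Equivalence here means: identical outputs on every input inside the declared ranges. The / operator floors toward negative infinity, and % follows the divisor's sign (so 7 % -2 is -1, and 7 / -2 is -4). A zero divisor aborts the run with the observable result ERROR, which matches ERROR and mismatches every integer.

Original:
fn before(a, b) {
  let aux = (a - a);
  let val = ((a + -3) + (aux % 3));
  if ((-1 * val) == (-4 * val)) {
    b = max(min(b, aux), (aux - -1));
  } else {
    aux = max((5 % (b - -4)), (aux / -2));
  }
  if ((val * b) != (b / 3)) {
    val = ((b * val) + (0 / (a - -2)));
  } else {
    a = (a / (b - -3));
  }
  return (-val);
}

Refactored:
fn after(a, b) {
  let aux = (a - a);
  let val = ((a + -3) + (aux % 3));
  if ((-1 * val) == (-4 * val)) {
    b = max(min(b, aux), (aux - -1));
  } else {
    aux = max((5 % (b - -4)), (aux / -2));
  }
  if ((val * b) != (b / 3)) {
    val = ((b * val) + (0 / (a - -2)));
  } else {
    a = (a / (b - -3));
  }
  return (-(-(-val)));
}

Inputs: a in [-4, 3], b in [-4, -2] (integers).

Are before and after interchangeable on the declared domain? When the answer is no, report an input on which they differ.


The two are interchangeable: same computation, different form, and every declared input agrees.
One worked example (a=3, b=-4) — before: aux=0, then val=0, then ((-1 * val) == (-4 * val)) is true, then b=1, then ((val * b) != (b / 3)) is false, then a=0, then returns 0; after: aux=0, then val=0, then ((-1 * val) == (-4 * val)) is true, then b=1, then ((val * b) != (b / 3)) is false, then a=0, then returns 0; agreement on 0.
Every one of the 24 inputs gives matching results.
verdict: equivalent


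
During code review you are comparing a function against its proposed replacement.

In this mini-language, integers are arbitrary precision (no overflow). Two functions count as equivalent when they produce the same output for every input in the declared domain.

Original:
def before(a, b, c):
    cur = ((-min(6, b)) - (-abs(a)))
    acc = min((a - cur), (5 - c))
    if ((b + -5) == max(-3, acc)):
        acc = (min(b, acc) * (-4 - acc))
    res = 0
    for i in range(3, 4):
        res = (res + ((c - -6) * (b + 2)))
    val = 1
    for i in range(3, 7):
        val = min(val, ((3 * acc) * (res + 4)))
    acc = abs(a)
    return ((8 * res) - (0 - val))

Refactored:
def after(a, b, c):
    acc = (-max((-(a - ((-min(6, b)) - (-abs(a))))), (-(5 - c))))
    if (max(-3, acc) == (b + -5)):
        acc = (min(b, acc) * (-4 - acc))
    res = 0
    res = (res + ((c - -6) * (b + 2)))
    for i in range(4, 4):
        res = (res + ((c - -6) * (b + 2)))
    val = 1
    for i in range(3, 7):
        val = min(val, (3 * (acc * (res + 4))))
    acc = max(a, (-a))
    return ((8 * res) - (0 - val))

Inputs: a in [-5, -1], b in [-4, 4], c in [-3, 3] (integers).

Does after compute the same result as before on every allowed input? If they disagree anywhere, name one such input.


Equivalent — the differences include min/max/abs usage differs; also constant usage differs; also loop structure differs; also arithmetic usage differs; also local variable names differ, yet no declared input distinguishes the two.
One worked example (a=-2, b=-1, c=-1) — before: cur = 3; acc = -5; ((b + -5) == max(-3, acc)) -> false; res = 0; [i=3]; res = 5; val = 1; [i=3]; val = -135; [i=4]; val = -135; [i=5]; val = -135; [i=6]; val = -135; acc = 2; return -95; after: acc = -5; (max(-3, acc) == (b + -5)) -> false; res = 0; res = 5; the i loop: no iterations; val = 1; [i=3]; val = -135; [i=4]; val = -135; [i=5]; val = -135; [i=6]; val = -135; acc = 2; return -95; agreement on -95.
Across all 315 domain points the two functions coincide.
verdict: equivalent


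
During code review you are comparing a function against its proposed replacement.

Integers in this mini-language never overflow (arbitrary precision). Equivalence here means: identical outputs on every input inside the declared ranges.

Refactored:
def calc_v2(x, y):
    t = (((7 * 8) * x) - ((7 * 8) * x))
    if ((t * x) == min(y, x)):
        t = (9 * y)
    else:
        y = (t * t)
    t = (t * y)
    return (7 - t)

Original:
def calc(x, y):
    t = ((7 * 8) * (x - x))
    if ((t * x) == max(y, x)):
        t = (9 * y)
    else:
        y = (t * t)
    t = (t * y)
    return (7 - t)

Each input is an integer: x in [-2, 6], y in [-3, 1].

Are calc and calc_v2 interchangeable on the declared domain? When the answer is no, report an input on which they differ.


On input x=0, y=-3, calc returns -74 while calc_v2 returns 7.
verdict: not equivalent; witness: x=0, y=-3


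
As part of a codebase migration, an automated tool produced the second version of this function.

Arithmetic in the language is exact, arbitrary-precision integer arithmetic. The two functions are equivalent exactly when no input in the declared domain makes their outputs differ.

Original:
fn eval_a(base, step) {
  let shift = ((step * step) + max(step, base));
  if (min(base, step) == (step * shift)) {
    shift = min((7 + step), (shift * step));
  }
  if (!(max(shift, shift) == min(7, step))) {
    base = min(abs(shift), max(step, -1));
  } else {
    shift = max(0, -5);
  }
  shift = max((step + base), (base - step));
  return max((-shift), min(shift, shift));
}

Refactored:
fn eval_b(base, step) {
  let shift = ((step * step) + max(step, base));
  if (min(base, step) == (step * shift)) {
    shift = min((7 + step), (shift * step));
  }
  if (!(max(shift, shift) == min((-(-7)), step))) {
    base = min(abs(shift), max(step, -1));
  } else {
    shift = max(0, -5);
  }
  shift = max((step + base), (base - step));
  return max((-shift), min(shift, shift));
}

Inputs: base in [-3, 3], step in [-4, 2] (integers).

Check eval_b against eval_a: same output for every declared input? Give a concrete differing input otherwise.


Differences: same computation, different form — yet all 49 inputs agree.
verdict: equivalent


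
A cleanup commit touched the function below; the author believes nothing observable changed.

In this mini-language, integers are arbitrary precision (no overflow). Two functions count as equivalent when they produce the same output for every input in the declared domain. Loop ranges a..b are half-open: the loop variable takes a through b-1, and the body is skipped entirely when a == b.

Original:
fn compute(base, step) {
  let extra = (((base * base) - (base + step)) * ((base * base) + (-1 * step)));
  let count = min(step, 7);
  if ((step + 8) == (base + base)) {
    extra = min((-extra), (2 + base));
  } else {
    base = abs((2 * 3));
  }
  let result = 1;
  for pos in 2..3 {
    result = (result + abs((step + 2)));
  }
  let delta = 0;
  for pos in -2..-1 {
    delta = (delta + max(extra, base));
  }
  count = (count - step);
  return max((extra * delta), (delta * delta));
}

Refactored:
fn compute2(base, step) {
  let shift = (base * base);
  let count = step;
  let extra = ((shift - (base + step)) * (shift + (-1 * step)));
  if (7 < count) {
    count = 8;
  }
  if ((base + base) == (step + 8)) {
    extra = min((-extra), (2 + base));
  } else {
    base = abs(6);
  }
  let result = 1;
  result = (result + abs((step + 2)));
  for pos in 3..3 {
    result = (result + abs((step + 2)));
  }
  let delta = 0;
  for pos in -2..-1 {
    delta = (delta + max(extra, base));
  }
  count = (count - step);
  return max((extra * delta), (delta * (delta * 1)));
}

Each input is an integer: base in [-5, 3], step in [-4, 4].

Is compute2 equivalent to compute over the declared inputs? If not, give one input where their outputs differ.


Although `7` became `8`, no input in the stated domain can expose it.
Spot check at base=-4, step=-2 — compute: extra=396, then count=-2, then ((step + 8) == (base + base)) is false, then base=6, then result=1, then (pos=2), then result=1, then delta=0, then (pos=-2), then delta=396, then count=0, then returns 156816. compute2: shift=16, then count=-2, then extra=396, then (7 < count) is false, then ((base + base) == (step + 8)) is false, then base=6, then result=1, then result=1, then the loop over pos runs zero times, then delta=0, then (pos=-2), then delta=396, then count=0, then returns 156816. Both give 156816.
Checked all 81 inputs in the declared domain: the outputs agree on every one.
verdict: equivalent


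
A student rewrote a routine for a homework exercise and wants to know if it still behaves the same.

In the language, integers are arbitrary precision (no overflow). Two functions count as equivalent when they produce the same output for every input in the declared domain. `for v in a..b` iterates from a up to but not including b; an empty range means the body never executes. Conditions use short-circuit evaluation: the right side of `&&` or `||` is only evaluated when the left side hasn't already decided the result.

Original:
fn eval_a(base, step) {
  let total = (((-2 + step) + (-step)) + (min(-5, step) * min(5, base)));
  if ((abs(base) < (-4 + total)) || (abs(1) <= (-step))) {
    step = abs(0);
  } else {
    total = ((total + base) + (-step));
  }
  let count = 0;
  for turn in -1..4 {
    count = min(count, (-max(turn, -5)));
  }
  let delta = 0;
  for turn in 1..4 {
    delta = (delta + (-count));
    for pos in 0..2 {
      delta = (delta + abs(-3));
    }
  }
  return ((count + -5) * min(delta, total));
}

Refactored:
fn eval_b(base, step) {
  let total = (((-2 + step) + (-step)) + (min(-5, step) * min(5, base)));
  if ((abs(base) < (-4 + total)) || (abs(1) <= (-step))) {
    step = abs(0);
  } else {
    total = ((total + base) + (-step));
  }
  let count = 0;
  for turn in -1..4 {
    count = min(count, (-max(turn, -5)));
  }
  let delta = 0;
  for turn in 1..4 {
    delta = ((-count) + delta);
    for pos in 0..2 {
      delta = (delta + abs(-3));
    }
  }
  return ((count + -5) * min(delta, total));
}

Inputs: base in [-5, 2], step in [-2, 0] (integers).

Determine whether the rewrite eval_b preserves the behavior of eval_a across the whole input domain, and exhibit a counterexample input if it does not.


Comparing the listings, the differences include: same computation, different form.
Spot check at base=0, step=0 — eval_a: total = -2; ((abs(base) < (-4 + total)) || (abs(1) <= (-step))) -> false; total = -2; count = 0; [turn=-1]; count = 0; [turn=0]; count = 0; [turn=1]; count = -1; [turn=2]; count = -2; [turn=3]; count = -3; delta = 0; [turn=1]; delta = 3; [pos=0]; delta = 6; [pos=1]; delta = 9; [turn=2]; delta = 12; [pos=0]; delta = 15; [pos=1]; delta = 18; [turn=3]; delta = 21; [pos=0]; delta = 24; [pos=1]; delta = 27; return 16. eval_b: total = -2; ((abs(base) < (-4 + total)) || (abs(1) <= (-step))) -> false; total = -2; count = 0; [turn=-1]; count = 0; [turn=0]; count = 0; [turn=1]; count = -1; [turn=2]; count = -2; [turn=3]; count = -3; delta = 0; [turn=1]; delta = 3; [pos=0]; delta = 6; [pos=1]; delta = 9; [turn=2]; delta = 12; [pos=0]; delta = 15; [pos=1]; delta = 18; [turn=3]; delta = 21; [pos=0]; delta = 24; [pos=1]; delta = 27; return 16. Both give 16.
Across all 24 domain points the two functions coincide.
verdict: equivalent


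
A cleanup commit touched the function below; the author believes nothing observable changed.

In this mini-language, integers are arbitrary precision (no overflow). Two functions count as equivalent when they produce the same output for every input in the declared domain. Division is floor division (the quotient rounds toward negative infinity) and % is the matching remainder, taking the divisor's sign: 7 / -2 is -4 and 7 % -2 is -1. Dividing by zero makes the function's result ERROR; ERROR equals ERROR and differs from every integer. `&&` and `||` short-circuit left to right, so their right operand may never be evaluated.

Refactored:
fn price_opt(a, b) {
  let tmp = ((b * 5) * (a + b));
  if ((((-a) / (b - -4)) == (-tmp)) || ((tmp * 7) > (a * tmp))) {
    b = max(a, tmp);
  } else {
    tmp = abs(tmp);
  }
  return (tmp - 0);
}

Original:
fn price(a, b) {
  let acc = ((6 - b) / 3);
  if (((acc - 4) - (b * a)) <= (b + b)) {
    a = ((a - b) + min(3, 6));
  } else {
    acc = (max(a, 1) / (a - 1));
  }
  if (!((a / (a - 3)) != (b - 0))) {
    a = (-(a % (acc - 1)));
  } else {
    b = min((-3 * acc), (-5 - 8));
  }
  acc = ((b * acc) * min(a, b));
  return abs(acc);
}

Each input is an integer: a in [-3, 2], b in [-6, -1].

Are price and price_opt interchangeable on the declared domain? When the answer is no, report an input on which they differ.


There is a counterexample at a=-3, b=-6: 676 on one side, 270 on the other.
price: acc = 4; (((acc - 4) - (b * a)) <= (b + b)) -> true; a = 6; (!((a / (a - 3)) != (b - 0))) -> false; b = -13; acc = 676; return 676
price_opt: tmp = 270; ((((-a) / (b - -4)) == (-tmp)) || ((tmp * 7) > (a * tmp))) -> true; b = 270; return 270
verdict: not equivalent; witness: a=-3, b=-6


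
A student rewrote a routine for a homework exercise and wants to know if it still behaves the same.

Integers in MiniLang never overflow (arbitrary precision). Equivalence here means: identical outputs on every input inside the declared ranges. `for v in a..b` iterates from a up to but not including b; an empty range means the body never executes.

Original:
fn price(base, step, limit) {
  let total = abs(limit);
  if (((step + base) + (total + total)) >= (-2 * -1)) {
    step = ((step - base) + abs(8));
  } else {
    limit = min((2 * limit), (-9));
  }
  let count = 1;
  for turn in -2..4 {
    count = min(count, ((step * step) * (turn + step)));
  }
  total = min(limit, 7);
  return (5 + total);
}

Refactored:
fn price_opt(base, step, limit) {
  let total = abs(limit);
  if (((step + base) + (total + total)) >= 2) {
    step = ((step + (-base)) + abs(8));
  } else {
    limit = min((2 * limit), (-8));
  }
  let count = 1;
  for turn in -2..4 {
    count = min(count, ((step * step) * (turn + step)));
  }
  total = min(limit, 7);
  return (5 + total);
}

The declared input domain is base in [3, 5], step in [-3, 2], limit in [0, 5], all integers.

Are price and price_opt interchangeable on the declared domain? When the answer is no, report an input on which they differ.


At base=3, step=-3, limit=0: price gives -4, price_opt gives -3.
verdict: not equivalent; witness: base=3, step=-3, limit=0


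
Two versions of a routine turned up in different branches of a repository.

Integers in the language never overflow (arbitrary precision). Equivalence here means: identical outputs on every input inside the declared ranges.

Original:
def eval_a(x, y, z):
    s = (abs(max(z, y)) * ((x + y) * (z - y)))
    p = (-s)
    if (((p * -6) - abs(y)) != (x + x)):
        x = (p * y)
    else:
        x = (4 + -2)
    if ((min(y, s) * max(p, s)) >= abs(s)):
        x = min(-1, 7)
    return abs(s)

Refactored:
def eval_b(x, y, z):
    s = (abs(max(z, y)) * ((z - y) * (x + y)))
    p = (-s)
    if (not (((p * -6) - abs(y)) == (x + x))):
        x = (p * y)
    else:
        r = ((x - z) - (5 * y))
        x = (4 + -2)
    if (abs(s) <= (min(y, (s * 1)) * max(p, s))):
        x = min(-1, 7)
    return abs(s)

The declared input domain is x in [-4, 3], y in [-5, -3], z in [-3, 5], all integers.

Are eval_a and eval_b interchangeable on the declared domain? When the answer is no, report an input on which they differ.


Side by side, the visible changes include: statement counts differ, plus boolean connective usage differs, plus arithmetic usage differs, plus local variable names differ, plus constant usage differs, plus comparison usage differs.
As a probe, take x=-2, y=-3, z=-2: eval_a runs s=-10, then p=10, then (((p * -6) - abs(y)) != (x + x)) is true, then x=-30, then ((min(y, s) * max(p, s)) >= abs(s)) is false, then returns 10; eval_b runs s=-10, then p=10, then (not (((p * -6) - abs(y)) == (x + x))) is true, then x=-30, then (abs(s) <= (min(y, (s * 1)) * max(p, s))) is false, then returns 10; both end at 10.
An exhaustive pass over the 216 declared inputs shows identical outputs.
verdict: equivalent


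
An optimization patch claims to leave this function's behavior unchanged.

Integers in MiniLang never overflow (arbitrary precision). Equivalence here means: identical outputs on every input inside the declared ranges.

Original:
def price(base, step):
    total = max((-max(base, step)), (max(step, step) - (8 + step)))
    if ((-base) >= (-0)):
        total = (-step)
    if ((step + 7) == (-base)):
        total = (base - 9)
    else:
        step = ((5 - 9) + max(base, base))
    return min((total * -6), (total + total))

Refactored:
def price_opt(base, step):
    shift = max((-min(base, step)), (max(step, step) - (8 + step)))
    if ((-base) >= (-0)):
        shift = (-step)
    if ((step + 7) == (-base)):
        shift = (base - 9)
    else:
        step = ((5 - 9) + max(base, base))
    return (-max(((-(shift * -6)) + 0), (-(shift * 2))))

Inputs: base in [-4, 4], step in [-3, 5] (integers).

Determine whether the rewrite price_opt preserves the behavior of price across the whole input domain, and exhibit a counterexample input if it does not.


Evaluate both at base=1, step=-3.
price: total becomes -1; next ((-base) >= (-0)) evaluates to false; next ((step + 7) == (-base)) evaluates to false; next step becomes -3; next final value -2
price_opt: shift becomes 3; next ((-base) >= (-0)) evaluates to false; next ((step + 7) == (-base)) evaluates to false; next step becomes -3; next final value -18
-2 against -18: the behavior changed.
verdict: not equivalent; witness: base=1, step=-3


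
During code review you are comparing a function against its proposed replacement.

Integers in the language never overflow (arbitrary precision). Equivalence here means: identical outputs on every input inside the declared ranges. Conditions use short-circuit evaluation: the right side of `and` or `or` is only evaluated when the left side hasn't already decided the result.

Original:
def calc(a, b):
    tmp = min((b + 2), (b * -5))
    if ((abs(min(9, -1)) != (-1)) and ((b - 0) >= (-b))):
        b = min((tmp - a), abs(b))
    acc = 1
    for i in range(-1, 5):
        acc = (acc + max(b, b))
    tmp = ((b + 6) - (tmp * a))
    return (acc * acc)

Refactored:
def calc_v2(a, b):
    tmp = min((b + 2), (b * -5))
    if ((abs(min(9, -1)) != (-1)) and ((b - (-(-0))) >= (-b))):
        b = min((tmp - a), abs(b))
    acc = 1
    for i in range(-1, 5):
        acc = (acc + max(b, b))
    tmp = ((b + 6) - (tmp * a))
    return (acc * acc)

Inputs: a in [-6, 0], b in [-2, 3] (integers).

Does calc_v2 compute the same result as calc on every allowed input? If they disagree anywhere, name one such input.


Although same computation, different form, 42/42 inputs agree.
verdict: equivalent


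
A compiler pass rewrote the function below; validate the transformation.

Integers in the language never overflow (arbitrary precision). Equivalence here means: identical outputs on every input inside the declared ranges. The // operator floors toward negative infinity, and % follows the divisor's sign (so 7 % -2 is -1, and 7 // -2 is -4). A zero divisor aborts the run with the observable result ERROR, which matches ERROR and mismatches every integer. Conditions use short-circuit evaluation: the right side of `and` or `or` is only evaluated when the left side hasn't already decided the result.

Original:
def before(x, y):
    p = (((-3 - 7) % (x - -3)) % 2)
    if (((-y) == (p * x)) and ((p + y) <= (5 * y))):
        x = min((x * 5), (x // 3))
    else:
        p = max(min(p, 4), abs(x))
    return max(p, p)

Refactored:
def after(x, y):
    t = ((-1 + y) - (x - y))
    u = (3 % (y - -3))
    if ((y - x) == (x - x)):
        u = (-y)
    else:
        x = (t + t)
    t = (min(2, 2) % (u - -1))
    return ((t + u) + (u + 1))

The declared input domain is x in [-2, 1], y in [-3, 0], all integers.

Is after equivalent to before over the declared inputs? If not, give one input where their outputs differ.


At x=-2, y=-3: before gives 2, after gives ERROR.
verdict: not equivalent; witness: x=-2, y=-3


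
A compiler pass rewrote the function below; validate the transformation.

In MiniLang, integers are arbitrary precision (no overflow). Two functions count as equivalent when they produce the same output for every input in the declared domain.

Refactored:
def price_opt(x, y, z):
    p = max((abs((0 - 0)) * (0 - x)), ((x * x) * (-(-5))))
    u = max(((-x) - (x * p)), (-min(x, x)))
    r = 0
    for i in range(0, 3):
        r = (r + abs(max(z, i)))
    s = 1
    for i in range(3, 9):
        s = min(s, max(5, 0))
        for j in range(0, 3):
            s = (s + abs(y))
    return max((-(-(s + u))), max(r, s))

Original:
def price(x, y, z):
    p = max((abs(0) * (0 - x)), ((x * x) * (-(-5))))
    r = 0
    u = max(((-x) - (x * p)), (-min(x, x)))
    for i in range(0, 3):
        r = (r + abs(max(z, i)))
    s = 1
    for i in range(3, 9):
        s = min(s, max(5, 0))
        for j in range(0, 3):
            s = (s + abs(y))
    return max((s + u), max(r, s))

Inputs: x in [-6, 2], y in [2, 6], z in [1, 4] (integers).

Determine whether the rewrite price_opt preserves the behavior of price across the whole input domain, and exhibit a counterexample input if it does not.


Behavior is preserved: although arithmetic usage differs, and constant usage differs, the outputs never diverge.
Spot check at x=1, y=2, z=1 — price: p := 5 | r := 0 | u := -1 | iter i=0: | r := 1 | iter i=1: | r := 2 | iter i=2: | r := 4 | s := 1 | iter i=3: | s := 1 | iter j=0: | s := 3 | iter j=1: | s := 5 | iter j=2: | s := 7 | iter i=4: | s := 5 | iter j=0: | s := 7 | iter j=1: | s := 9 | iter j=2: | s := 11 | iter i=5: | s := 5 | iter j=0: | s := 7 | iter j=1: | s := 9 | iter j=2: | s := 11 | iter i=6: | s := 5 | iter j=0: | s := 7 | iter j=1: | s := 9 | iter j=2: | s := 11 | iter i=7: | s := 5 | iter j=0: | s := 7 | iter j=1: | s := 9 | iter j=2: | s := 11 | iter i=8: | s := 5 | iter j=0: | s := 7 | iter j=1: | s := 9 | iter j=2: | s := 11 | result 11. price_opt: p := 5 | u := -1 | r := 0 | iter i=0: | r := 1 | iter i=1: | r := 2 | iter i=2: | r := 4 | s := 1 | iter i=3: | s := 1 | iter j=0: | s := 3 | iter j=1: | s := 5 | iter j=2: | s := 7 | iter i=4: | s := 5 | iter j=0: | s := 7 | iter j=1: | s := 9 | iter j=2: | s := 11 | iter i=5: | s := 5 | iter j=0: | s := 7 | iter j=1: | s := 9 | iter j=2: | s := 11 | iter i=6: | s := 5 | iter j=0: | s := 7 | iter j=1: | s := 9 | iter j=2: | s := 11 | iter i=7: | s := 5 | iter j=0: | s := 7 | iter j=1: | s := 9 | iter j=2: | s := 11 | iter i=8: | s := 5 | iter j=0: | s := 7 | iter j=1: | s := 9 | iter j=2: | s := 11 | result 11. Both give 11.
Checked all 180 inputs in the declared domain: the outputs agree on every one.
verdict: equivalent


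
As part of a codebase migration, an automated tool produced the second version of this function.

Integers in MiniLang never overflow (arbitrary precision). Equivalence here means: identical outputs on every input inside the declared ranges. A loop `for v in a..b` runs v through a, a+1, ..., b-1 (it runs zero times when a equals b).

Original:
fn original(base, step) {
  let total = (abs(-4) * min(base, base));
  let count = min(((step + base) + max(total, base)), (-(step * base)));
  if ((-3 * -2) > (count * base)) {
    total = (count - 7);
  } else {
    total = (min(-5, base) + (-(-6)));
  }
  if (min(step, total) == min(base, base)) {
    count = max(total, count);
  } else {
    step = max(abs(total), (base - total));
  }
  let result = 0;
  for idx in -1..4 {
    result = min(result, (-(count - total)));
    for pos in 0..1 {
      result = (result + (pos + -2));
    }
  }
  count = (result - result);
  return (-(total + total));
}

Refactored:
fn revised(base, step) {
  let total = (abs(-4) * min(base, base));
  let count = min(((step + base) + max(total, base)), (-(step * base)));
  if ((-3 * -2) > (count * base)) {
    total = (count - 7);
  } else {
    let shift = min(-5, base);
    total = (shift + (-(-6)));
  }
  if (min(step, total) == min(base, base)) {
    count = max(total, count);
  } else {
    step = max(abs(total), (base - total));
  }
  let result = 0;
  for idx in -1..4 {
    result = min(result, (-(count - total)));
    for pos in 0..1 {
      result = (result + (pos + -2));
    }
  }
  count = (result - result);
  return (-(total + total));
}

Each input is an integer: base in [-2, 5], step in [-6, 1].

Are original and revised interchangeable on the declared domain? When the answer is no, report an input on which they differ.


This is a faithful refactor — statement counts differ, local variable names differ, but the computed results match everywhere.
Tracing base=3, step=-3: original: total=12, then count=9, then ((-3 * -2) > (count * base)) is false, then total=1, then (min(step, total) == min(base, base)) is false, then step=2, then result=0, then (idx=-1), then result=-8, then (pos=0), then result=-10, then (idx=0), then result=-10, then (pos=0), then result=-12, then (idx=1), then result=-12, then (pos=0), then result=-14, then (idx=2), then result=-14, then (pos=0), then result=-16, then (idx=3), then result=-16, then (pos=0), then result=-18, then count=0, then returns -2 | revised: total=12, then count=9, then ((-3 * -2) > (count * base)) is false, then shift=-5, then total=1, then (min(step, total) == min(base, base)) is false, then step=2, then result=0, then (idx=-1), then result=-8, then (pos=0), then result=-10, then (idx=0), then result=-10, then (pos=0), then result=-12, then (idx=1), then result=-12, then (pos=0), then result=-14, then (idx=2), then result=-14, then (pos=0), then result=-16, then (idx=3), then result=-16, then (pos=0), then result=-18, then count=0, then returns -2 — matching result -2.
Every one of the 64 inputs gives matching results.
verdict: equivalent


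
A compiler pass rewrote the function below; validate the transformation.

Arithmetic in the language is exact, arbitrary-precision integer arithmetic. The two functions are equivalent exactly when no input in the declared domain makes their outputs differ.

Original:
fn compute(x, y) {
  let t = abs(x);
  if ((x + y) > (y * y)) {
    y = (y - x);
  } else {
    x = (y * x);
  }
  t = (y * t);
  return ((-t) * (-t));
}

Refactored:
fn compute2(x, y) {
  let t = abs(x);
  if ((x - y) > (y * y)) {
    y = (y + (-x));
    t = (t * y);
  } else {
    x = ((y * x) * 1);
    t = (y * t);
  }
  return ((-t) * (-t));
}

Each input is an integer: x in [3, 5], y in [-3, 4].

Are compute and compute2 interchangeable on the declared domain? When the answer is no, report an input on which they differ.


The rewrite breaks on x=3, y=-2, where the results are 36 and 225.
compute: t becomes 3; next ((x + y) > (y * y)) evaluates to false; next x becomes -6; next t becomes -6; next final value 36
compute2: t becomes 3; next ((x - y) > (y * y)) evaluates to true; next y becomes -5; next t becomes -15; next final value 225
verdict: not equivalent; witness: x=3, y=-2


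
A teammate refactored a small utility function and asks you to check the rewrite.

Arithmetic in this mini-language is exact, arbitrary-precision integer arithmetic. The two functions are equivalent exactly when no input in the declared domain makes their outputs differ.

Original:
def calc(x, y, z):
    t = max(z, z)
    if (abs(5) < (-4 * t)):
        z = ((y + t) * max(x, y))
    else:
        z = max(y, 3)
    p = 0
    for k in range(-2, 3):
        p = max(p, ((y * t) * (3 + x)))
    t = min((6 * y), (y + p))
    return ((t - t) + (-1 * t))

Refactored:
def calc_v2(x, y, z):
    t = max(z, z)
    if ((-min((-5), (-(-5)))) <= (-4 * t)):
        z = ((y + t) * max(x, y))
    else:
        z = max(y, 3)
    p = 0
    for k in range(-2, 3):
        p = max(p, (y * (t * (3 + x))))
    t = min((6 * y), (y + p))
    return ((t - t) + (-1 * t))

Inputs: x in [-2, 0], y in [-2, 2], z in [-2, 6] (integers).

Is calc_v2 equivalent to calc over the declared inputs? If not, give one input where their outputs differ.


Equivalent. There is a behavioral-looking edit here, yet the outcome never shifts on this domain.
Checked all 135 inputs in the declared domain: the outputs agree on every one.
As a probe, take x=-1, y=-2, z=6: calc runs t=6, then (abs(5) < (-4 * t)) is false, then z=3, then p=0, then (k=-2), then p=0, then (k=-1), then p=0, then (k=0), then p=0, then (k=1), then p=0, then (k=2), then p=0, then t=-12, then returns 12; calc_v2 runs t=6, then ((-min((-5), (-(-5)))) <= (-4 * t)) is false, then z=3, then p=0, then (k=-2), then p=0, then (k=-1), then p=0, then (k=0), then p=0, then (k=1), then p=0, then (k=2), then p=0, then t=-12, then returns 12; both end at 12.
verdict: equivalent


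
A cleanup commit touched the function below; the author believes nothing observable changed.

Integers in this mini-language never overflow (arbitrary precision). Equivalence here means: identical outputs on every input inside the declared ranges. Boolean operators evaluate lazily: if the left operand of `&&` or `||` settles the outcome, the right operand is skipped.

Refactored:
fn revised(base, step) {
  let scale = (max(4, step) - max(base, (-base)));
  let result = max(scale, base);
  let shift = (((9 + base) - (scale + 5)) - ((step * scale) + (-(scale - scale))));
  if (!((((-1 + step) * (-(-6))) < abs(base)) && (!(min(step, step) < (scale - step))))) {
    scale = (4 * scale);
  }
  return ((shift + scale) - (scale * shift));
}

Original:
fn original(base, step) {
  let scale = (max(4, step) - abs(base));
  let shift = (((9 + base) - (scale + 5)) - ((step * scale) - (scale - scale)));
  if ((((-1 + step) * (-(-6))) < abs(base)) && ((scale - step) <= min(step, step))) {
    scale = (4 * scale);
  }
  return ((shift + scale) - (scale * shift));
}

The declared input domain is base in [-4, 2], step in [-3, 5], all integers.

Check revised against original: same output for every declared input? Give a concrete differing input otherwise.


On input base=-4, step=5, original returns 1 while revised returns 22.
verdict: not equivalent; witness: base=-4, step=5


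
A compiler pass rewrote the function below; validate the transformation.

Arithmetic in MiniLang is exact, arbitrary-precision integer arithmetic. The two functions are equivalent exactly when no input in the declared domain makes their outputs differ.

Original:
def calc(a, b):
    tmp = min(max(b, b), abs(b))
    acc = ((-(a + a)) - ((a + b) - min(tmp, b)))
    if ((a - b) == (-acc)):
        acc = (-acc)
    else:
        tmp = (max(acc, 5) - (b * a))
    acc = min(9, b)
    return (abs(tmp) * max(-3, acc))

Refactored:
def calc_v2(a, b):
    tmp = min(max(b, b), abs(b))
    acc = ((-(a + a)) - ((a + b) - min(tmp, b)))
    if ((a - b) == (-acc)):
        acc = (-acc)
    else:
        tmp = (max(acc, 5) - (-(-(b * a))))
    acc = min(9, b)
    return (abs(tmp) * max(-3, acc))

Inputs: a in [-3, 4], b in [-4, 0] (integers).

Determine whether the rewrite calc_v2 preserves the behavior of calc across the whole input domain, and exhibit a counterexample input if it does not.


Equivalent — the differences include same computation, different form, yet no declared input distinguishes the two.
Tracing a=-3, b=-2: calc: tmp=-2, then acc=9, then ((a - b) == (-acc)) is false, then tmp=3, then acc=-2, then returns -6 | calc_v2: tmp=-2, then acc=9, then ((a - b) == (-acc)) is false, then tmp=3, then acc=-2, then returns -6 — matching result -6.
Checked all 40 inputs in the declared domain: the outputs agree on every one.
verdict: equivalent


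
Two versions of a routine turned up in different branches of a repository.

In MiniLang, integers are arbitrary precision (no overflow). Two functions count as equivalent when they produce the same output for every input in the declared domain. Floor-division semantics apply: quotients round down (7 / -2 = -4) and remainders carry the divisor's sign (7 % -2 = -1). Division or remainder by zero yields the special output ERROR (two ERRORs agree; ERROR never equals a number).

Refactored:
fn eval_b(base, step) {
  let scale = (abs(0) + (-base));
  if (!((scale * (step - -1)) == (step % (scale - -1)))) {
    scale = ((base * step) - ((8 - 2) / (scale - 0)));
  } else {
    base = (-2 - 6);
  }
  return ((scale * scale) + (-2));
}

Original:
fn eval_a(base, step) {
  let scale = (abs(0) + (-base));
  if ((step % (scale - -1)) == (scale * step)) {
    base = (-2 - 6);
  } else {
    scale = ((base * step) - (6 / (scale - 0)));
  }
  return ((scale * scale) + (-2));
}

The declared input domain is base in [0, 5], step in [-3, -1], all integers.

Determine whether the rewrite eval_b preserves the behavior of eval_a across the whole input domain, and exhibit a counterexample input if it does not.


The rewrite breaks on base=2, step=-1, where the results are -1 and 2.
eval_a: scale = -2; ((step % (scale - -1)) == (scale * step)) -> false; scale = 1; return -1
eval_b: scale = -2; (!((scale * (step - -1)) == (step % (scale - -1)))) -> false; base = -8; return 2
verdict: not equivalent; witness: base=2, step=-1


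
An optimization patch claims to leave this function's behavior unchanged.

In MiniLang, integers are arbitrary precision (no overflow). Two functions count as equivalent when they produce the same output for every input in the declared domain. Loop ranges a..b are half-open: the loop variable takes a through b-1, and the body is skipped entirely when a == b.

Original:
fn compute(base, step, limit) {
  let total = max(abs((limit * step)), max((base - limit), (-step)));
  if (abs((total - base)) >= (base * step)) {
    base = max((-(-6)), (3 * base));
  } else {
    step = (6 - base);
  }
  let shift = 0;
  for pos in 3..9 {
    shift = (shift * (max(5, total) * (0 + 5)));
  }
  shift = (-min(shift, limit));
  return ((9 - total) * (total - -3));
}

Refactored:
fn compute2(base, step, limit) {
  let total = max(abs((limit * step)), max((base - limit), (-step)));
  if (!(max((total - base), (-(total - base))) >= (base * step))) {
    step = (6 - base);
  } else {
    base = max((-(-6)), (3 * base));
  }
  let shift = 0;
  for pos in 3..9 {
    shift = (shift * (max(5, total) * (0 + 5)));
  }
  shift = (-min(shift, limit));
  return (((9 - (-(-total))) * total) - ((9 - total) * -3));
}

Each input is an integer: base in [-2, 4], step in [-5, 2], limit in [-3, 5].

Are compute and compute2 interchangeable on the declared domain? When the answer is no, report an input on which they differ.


Comparing the listings, the differences include: boolean connective usage differs; min/max/abs usage differs; constant usage differs; arithmetic usage differs.
Spot check at base=3, step=1, limit=3 — compute: total=3, then (abs((total - base)) >= (base * step)) is false, then step=3, then shift=0, then (pos=3), then shift=0, then (pos=4), then shift=0, then (pos=5), then shift=0, then (pos=6), then shift=0, then (pos=7), then shift=0, then (pos=8), then shift=0, then shift=0, then returns 36. compute2: total=3, then (!(max((total - base), (-(total - base))) >= (base * step))) is true, then step=3, then shift=0, then (pos=3), then shift=0, then (pos=4), then shift=0, then (pos=5), then shift=0, then (pos=6), then shift=0, then (pos=7), then shift=0, then (pos=8), then shift=0, then shift=0, then returns 36. Both give 36.
Every one of the 504 inputs gives matching results.
verdict: equivalent


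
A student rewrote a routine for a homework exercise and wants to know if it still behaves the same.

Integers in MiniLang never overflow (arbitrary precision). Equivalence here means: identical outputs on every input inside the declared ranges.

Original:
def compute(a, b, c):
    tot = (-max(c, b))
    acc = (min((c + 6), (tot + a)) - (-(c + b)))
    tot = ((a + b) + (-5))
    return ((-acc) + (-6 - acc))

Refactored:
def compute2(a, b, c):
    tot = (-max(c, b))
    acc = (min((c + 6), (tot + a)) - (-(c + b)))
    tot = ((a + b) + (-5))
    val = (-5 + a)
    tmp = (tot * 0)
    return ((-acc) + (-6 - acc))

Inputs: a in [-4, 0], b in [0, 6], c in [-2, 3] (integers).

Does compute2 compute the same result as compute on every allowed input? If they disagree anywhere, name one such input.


Side by side, the visible changes include: local variable names differ; statement counts differ; constant usage differs; arithmetic usage differs.
Spot check at a=-1, b=1, c=1 — compute: tot becomes -1; next acc becomes 0; next tot becomes -5; next final value -6. compute2: tot becomes -1; next acc becomes 0; next tot becomes -5; next val becomes -6; next tmp becomes 0; next final value -6. Both give -6.
Every one of the 210 inputs gives matching results.
verdict: equivalent


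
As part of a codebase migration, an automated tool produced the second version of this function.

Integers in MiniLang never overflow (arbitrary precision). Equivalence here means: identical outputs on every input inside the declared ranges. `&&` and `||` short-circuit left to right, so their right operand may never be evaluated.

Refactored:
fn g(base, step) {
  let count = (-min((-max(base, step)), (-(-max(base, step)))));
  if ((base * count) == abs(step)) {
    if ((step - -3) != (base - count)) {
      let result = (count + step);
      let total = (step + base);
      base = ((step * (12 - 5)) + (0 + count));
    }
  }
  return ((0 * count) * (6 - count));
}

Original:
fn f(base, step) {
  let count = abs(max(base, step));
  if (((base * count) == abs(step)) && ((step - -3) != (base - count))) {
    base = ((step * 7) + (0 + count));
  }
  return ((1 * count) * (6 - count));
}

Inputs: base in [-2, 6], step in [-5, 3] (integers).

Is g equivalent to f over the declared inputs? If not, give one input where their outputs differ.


Try base=-2, step=-5.
f: count = 2; (((base * count) == abs(step)) && ((step - -3) != (base - count))) -> false; return 8
g: count = 2; ((base * count) == abs(step)) -> false; return 0
8 and 0 differ, so these are not the same function on this domain.
verdict: not equivalent; witness: base=-2, step=-5
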